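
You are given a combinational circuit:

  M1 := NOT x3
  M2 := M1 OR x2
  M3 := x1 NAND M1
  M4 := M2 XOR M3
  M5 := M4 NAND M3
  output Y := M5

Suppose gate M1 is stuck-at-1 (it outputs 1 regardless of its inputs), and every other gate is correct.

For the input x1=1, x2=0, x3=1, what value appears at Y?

Propagate with M1 forced: M1=1 [stuck-at-1], M2=1, M3=0, M4=1, M5=1.
So Y = 1. (Without the fault it would be 0.)

1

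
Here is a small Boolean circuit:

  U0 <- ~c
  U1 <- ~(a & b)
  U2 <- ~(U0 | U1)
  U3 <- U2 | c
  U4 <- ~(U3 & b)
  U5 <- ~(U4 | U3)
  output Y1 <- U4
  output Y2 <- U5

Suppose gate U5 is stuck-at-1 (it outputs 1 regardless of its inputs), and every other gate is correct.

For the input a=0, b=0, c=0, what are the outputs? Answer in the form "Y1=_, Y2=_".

Y1=1, Y2=1

Propagate with U5 forced: U0=1, U1=1, U2=0, U3=0, U4=1, U5=1 [stuck-at-1].
So the outputs are Y1=1, Y2=1. (Without the fault they would be Y1=1, Y2=0.)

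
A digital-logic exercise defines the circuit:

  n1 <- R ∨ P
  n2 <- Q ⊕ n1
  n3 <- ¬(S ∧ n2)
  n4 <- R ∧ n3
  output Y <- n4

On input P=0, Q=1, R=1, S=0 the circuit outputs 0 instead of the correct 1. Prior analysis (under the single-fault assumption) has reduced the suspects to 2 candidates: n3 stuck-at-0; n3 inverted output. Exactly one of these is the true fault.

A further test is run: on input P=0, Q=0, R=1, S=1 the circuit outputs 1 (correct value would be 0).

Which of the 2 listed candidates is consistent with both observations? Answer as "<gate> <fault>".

n3 inverted output

Evaluate each candidate on input P=0, Q=0, R=1, S=1:
  n3 stuck-at-0: n1=1, n2=1, n3=0 [stuck-at-0], n4=0 → 0 — eliminated
  n3 inverted output: n1=1, n2=1, n3=1 [inverted output], n4=1 → 1 — matches
Only n3 inverted output reproduces the observed 1.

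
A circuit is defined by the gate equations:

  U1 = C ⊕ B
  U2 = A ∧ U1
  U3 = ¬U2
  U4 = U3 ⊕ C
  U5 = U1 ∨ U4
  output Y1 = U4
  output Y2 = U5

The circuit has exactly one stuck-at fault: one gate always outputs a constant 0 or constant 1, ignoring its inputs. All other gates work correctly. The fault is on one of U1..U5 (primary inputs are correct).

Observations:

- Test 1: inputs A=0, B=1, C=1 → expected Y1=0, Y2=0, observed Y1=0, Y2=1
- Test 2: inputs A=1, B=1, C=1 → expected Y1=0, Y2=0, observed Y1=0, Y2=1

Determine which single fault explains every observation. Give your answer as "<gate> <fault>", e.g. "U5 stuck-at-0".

Fault-free values for test 1 (A=0, B=1, C=1): U1=0, U2=0, U3=1, U4=0, U5=0, giving Y1=0, Y2=0. Observed Y1=0, Y2=1.
Test 1: faults giving observed Y1=0, Y2=1 are {U1 stuck-at-1, U5 stuck-at-1}.
Test 2 (A=1, B=1, C=1): fault-free U1=0, U2=0, U3=1, U4=0, U5=0 → Y1=0, Y2=0; observed Y1=0, Y2=1. Eliminates U1 stuck-at-1.
Only U5 stuck-at-1 is consistent with every test.

U5 stuck-at-1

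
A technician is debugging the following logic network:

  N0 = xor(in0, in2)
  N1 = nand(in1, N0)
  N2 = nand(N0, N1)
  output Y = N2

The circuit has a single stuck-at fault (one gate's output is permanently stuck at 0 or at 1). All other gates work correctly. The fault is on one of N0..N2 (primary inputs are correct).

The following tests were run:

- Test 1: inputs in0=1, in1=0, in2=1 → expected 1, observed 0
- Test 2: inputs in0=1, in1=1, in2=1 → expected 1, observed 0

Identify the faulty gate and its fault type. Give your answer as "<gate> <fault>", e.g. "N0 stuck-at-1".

N2 stuck-at-0

Fault-free values for test 1 (in0=1, in1=0, in2=1): N0=0, N1=1, N2=1, giving Y=1. Observed 0.
Test 1: faults giving observed 0 are {N0 stuck-at-1, N2 stuck-at-0}.
Test 2 (in0=1, in1=1, in2=1): fault-free N0=0, N1=1, N2=1 → 1; observed 0. Eliminates N0 stuck-at-1.
Only N2 stuck-at-0 is consistent with every test.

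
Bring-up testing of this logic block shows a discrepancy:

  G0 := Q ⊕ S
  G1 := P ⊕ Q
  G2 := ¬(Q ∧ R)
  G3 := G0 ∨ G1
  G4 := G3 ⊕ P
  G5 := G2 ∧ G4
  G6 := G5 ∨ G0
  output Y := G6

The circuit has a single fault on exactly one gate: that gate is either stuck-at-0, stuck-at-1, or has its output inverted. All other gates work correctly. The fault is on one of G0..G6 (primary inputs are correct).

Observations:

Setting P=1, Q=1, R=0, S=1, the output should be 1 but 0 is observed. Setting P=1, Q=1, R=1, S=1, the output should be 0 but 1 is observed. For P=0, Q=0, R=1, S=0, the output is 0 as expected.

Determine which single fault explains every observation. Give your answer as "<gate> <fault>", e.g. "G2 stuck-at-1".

G2 inverted output

Fault-free values for test 1 (P=1, Q=1, R=0, S=1): G0=0, G1=0, G2=1, G3=0, G4=1, G5=1, G6=1, giving Y=1. Observed 0.
Test 1: faults giving observed 0 are {G1 stuck-at-1, G1 inverted output, G2 stuck-at-0, G2 inverted output, G3 stuck-at-1, G3 inverted output, G4 stuck-at-0, G4 inverted output, G5 stuck-at-0, G5 inverted output, G6 stuck-at-0, G6 inverted output}.
Test 2 (P=1, Q=1, R=1, S=1): fault-free G0=0, G1=0, G2=0, G3=0, G4=1, G5=0, G6=0 → 0; observed 1. Eliminates G1 stuck-at-1, G1 inverted output, G2 stuck-at-0, G3 stuck-at-1, G3 inverted output, G4 stuck-at-0, G4 inverted output, G5 stuck-at-0, G6 stuck-at-0.
Test 3 (P=0, Q=0, R=1, S=0): fault-free G0=0, G1=0, G2=1, G3=0, G4=0, G5=0, G6=0 → 0; observed 0. Eliminates G5 inverted output, G6 inverted output.
Only G2 inverted output is consistent with every test.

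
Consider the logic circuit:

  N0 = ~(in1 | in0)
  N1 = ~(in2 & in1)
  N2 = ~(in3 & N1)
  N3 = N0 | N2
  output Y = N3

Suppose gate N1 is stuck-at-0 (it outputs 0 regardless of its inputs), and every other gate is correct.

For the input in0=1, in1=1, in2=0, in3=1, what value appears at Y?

1

Propagate with N1 forced: N0=0, N1=0 [stuck-at-0], N2=1, N3=1.
So Y = 1. (Without the fault it would be 0.)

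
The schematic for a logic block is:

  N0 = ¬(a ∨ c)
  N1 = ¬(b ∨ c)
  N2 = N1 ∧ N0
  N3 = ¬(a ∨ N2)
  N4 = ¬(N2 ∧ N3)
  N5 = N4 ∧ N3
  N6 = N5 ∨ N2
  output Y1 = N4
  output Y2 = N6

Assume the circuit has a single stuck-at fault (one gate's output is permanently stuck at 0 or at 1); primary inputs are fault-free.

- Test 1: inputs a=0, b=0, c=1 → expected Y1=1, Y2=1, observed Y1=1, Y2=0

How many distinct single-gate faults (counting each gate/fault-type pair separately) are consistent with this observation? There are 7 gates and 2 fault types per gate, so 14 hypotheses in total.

3

Fault-free: N0=0, N1=0, N2=0, N3=1, N4=1, N5=1, N6=1 → Y1=1, Y2=1. Observed Y1=1, Y2=0.
  N0 stuck-at-0: output Y1=1, Y2=1 ✗
  N0 stuck-at-1: output Y1=1, Y2=1 ✗
  N1 stuck-at-0: output Y1=1, Y2=1 ✗
  N1 stuck-at-1: output Y1=1, Y2=1 ✗
  N2 stuck-at-0: output Y1=1, Y2=1 ✗
  N2 stuck-at-1: output Y1=1, Y2=1 ✗
  N3 stuck-at-0: output Y1=1, Y2=0 ✓
  N3 stuck-at-1: output Y1=1, Y2=1 ✗
  N4 stuck-at-0: output Y1=0, Y2=0 ✗
  N4 stuck-at-1: output Y1=1, Y2=1 ✗
  N5 stuck-at-0: output Y1=1, Y2=0 ✓
  N5 stuck-at-1: output Y1=1, Y2=1 ✗
  N6 stuck-at-0: output Y1=1, Y2=0 ✓
  N6 stuck-at-1: output Y1=1, Y2=1 ✗
Consistent faults: {N3 stuck-at-0, N5 stuck-at-0, N6 stuck-at-0} — 3 in all.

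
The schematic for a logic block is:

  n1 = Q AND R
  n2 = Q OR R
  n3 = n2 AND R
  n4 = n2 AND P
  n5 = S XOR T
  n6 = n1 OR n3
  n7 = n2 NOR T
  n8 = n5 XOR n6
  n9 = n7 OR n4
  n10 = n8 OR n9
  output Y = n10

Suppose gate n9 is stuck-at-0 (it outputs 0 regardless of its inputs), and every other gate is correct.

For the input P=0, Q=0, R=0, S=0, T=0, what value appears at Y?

Propagate with n9 forced: n1=0, n2=0, n3=0, n4=0, n5=0, n6=0, n7=1, n8=0, n9=0 [stuck-at-0], n10=0.
So Y = 0. (Without the fault it would be 1.)

0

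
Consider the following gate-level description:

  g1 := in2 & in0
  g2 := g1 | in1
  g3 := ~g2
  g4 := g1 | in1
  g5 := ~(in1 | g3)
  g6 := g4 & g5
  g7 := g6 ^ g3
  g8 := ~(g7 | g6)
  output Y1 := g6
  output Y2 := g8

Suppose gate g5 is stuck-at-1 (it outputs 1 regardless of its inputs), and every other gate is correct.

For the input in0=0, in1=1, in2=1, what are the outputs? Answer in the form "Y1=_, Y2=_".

Propagate with g5 forced: g1=0, g2=1, g3=0, g4=1, g5=1 [stuck-at-1], g6=1, g7=1, g8=0.
So the outputs are Y1=1, Y2=0. (Without the fault they would be Y1=0, Y2=1.)

Y1=1, Y2=0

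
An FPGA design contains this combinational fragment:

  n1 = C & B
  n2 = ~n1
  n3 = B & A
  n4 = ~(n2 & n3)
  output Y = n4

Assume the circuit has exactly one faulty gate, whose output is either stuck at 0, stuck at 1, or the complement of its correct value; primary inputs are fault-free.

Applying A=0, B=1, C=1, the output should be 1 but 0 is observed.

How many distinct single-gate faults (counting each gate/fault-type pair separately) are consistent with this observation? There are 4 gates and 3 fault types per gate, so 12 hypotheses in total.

Fault-free: n1=1, n2=0, n3=0, n4=1 → 1. Observed 0.
  n1 stuck-at-0: output 1 ✗
  n1 stuck-at-1: output 1 ✗
  n1 inverted output: output 1 ✗
  n2 stuck-at-0: output 1 ✗
  n2 stuck-at-1: output 1 ✗
  n2 inverted output: output 1 ✗
  n3 stuck-at-0: output 1 ✗
  n3 stuck-at-1: output 1 ✗
  n3 inverted output: output 1 ✗
  n4 stuck-at-0: output 0 ✓
  n4 stuck-at-1: output 1 ✗
  n4 inverted output: output 0 ✓
Consistent faults: {n4 stuck-at-0, n4 inverted output} — 2 in all.

2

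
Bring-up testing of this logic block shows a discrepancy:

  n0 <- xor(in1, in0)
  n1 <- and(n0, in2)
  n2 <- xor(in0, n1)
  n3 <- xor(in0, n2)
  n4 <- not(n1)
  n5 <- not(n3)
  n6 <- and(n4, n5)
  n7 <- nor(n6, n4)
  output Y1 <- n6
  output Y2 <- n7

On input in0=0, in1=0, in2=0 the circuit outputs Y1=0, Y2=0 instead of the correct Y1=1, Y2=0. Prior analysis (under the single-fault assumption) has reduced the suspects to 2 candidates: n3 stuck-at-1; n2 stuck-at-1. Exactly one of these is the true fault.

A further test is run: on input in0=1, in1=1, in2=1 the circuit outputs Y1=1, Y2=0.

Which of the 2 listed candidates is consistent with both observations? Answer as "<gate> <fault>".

Evaluate each candidate on input in0=1, in1=1, in2=1:
  n3 stuck-at-1: n0=0, n1=0, n2=1, n3=1 [stuck-at-1], n4=1, n5=0, n6=0, n7=0 → Y1=0, Y2=0 — eliminated
  n2 stuck-at-1: n0=0, n1=0, n2=1 [stuck-at-1], n3=0, n4=1, n5=1, n6=1, n7=0 → Y1=1, Y2=0 — matches
Only n2 stuck-at-1 reproduces the observed Y1=1, Y2=0.

n2 stuck-at-1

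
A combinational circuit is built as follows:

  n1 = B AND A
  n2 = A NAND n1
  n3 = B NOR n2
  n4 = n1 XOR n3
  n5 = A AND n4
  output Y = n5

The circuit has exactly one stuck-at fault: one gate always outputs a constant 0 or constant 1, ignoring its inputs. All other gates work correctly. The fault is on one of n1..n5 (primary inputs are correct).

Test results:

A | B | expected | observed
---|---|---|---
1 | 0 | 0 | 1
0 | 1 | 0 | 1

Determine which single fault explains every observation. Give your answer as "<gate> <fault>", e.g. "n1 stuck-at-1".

Fault-free values for test 1 (A=1, B=0): n1=0, n2=1, n3=0, n4=0, n5=0, giving Y=0. Observed 1.
Test 1: faults giving observed 1 are {n2 stuck-at-0, n3 stuck-at-1, n4 stuck-at-1, n5 stuck-at-1}.
Test 2 (A=0, B=1): fault-free n1=0, n2=1, n3=0, n4=0, n5=0 → 0; observed 1. Eliminates n2 stuck-at-0, n3 stuck-at-1, n4 stuck-at-1.
Only n5 stuck-at-1 is consistent with every test.

n5 stuck-at-1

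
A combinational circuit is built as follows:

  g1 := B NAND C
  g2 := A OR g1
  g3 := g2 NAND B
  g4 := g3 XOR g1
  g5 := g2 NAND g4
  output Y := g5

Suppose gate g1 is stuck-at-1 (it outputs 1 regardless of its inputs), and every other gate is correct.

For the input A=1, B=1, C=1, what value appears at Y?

Propagate with g1 forced: g1=1 [stuck-at-1], g2=1, g3=0, g4=1, g5=0.
So Y = 0. (Without the fault it would be 1.)

0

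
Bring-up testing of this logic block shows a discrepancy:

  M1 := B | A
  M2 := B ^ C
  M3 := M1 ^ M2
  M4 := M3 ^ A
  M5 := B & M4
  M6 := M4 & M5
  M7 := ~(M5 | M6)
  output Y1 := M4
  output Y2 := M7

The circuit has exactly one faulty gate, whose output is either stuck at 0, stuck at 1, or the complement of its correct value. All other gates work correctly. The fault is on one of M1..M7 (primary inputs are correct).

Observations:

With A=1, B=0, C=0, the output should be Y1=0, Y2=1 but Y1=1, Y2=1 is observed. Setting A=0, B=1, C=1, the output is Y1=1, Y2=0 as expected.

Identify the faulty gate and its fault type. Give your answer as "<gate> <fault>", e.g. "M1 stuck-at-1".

Fault-free values for test 1 (A=1, B=0, C=0): M1=1, M2=0, M3=1, M4=0, M5=0, M6=0, M7=1, giving Y1=0, Y2=1. Observed Y1=1, Y2=1.
Test 1: faults giving observed Y1=1, Y2=1 are {M1 stuck-at-0, M1 inverted output, M2 stuck-at-1, M2 inverted output, M3 stuck-at-0, M3 inverted output, M4 stuck-at-1, M4 inverted output}.
Test 2 (A=0, B=1, C=1): fault-free M1=1, M2=0, M3=1, M4=1, M5=1, M6=1, M7=0 → Y1=1, Y2=0; observed Y1=1, Y2=0. Eliminates M1 stuck-at-0, M1 inverted output, M2 stuck-at-1, M2 inverted output, M3 stuck-at-0, M3 inverted output, M4 inverted output.
Only M4 stuck-at-1 is consistent with every test.

M4 stuck-at-1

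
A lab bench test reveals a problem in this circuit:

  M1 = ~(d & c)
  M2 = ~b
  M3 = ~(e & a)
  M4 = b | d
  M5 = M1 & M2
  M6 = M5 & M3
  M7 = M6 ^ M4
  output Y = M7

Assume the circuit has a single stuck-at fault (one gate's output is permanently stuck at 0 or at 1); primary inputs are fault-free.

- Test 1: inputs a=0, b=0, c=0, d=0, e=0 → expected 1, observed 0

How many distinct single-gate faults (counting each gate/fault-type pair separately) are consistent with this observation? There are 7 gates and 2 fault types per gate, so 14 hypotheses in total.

Fault-free: M1=1, M2=1, M3=1, M4=0, M5=1, M6=1, M7=1 → 1. Observed 0.
  M1 stuck-at-0: output 0 ✓
  M1 stuck-at-1: output 1 ✗
  M2 stuck-at-0: output 0 ✓
  M2 stuck-at-1: output 1 ✗
  M3 stuck-at-0: output 0 ✓
  M3 stuck-at-1: output 1 ✗
  M4 stuck-at-0: output 1 ✗
  M4 stuck-at-1: output 0 ✓
  M5 stuck-at-0: output 0 ✓
  M5 stuck-at-1: output 1 ✗
  M6 stuck-at-0: output 0 ✓
  M6 stuck-at-1: output 1 ✗
  M7 stuck-at-0: output 0 ✓
  M7 stuck-at-1: output 1 ✗
Consistent faults: {M1 stuck-at-0, M2 stuck-at-0, M3 stuck-at-0, M4 stuck-at-1, M5 stuck-at-0, M6 stuck-at-0, M7 stuck-at-0} — 7 in all.

7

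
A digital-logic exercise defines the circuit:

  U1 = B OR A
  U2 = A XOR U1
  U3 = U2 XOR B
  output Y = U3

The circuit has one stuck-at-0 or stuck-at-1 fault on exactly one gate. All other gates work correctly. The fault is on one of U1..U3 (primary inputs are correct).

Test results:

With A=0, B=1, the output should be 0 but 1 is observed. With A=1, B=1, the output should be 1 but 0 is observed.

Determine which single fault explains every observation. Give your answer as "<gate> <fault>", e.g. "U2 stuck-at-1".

Fault-free values for test 1 (A=0, B=1): U1=1, U2=1, U3=0, giving Y=0. Observed 1.
Test 1: faults giving observed 1 are {U1 stuck-at-0, U2 stuck-at-0, U3 stuck-at-1}.
Test 2 (A=1, B=1): fault-free U1=1, U2=0, U3=1 → 1; observed 0. Eliminates U2 stuck-at-0, U3 stuck-at-1.
Only U1 stuck-at-0 is consistent with every test.

U1 stuck-at-0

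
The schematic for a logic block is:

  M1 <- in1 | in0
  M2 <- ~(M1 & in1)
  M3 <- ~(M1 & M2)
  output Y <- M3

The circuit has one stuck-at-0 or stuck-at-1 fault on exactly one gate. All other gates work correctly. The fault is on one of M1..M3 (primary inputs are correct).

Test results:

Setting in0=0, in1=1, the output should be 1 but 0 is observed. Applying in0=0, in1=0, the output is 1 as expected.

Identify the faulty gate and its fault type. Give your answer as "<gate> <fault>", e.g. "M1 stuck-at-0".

Fault-free values for test 1 (in0=0, in1=1): M1=1, M2=0, M3=1, giving Y=1. Observed 0.
Test 1: faults giving observed 0 are {M2 stuck-at-1, M3 stuck-at-0}.
Test 2 (in0=0, in1=0): fault-free M1=0, M2=1, M3=1 → 1; observed 1. Eliminates M3 stuck-at-0.
Only M2 stuck-at-1 is consistent with every test.

M2 stuck-at-1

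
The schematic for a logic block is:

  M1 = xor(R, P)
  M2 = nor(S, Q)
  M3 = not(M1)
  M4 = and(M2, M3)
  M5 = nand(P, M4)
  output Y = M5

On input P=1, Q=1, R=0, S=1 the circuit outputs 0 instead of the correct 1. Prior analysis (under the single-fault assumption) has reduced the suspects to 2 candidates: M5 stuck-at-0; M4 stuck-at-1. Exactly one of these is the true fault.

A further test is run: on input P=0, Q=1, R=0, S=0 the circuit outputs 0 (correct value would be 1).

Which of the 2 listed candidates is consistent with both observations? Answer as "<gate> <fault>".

M5 stuck-at-0

Evaluate each candidate on input P=0, Q=1, R=0, S=0:
  M5 stuck-at-0: M1=0, M2=0, M3=1, M4=0, M5=0 [stuck-at-0] → 0 — matches
  M4 stuck-at-1: M1=0, M2=0, M3=1, M4=1 [stuck-at-1], M5=1 → 1 — eliminated
Only M5 stuck-at-0 reproduces the observed 0.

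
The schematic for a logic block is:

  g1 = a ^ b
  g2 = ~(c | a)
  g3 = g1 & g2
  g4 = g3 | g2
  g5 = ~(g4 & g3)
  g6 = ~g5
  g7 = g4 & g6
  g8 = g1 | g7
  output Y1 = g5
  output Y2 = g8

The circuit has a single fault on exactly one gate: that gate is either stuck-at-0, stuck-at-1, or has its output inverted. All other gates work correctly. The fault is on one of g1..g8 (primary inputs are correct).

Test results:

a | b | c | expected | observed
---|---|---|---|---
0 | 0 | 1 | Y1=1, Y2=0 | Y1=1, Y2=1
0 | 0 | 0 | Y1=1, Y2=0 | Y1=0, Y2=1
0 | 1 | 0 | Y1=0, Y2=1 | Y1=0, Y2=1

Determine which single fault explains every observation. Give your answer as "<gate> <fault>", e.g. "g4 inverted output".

Fault-free values for test 1 (a=0, b=0, c=1): g1=0, g2=0, g3=0, g4=0, g5=1, g6=0, g7=0, g8=0, giving Y1=1, Y2=0. Observed Y1=1, Y2=1.
Test 1: faults giving observed Y1=1, Y2=1 are {g1 stuck-at-1, g1 inverted output, g7 stuck-at-1, g7 inverted output, g8 stuck-at-1, g8 inverted output}.
Test 2 (a=0, b=0, c=0): fault-free g1=0, g2=1, g3=0, g4=1, g5=1, g6=0, g7=0, g8=0 → Y1=1, Y2=0; observed Y1=0, Y2=1. Eliminates g7 stuck-at-1, g7 inverted output, g8 stuck-at-1, g8 inverted output.
Test 3 (a=0, b=1, c=0): fault-free g1=1, g2=1, g3=1, g4=1, g5=0, g6=1, g7=1, g8=1 → Y1=0, Y2=1; observed Y1=0, Y2=1. Eliminates g1 inverted output.
Only g1 stuck-at-1 is consistent with every test.

g1 stuck-at-1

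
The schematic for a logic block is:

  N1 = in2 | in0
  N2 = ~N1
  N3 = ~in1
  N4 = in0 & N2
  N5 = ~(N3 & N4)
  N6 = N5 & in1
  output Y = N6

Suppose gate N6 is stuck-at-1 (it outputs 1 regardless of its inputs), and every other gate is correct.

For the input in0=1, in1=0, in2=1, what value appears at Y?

Propagate with N6 forced: N1=1, N2=0, N3=1, N4=0, N5=1, N6=1 [stuck-at-1].
So Y = 1. (Without the fault it would be 0.)

1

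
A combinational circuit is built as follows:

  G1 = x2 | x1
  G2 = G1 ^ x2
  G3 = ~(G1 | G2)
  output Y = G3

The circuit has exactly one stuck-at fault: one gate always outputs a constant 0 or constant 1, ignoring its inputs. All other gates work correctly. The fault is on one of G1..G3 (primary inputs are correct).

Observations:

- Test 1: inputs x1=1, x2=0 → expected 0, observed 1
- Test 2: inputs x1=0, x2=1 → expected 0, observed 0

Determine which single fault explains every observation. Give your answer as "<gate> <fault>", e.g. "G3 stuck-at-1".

Fault-free values for test 1 (x1=1, x2=0): G1=1, G2=1, G3=0, giving Y=0. Observed 1.
Test 1: faults giving observed 1 are {G1 stuck-at-0, G3 stuck-at-1}.
Test 2 (x1=0, x2=1): fault-free G1=1, G2=0, G3=0 → 0; observed 0. Eliminates G3 stuck-at-1.
Only G1 stuck-at-0 is consistent with every test.

G1 stuck-at-0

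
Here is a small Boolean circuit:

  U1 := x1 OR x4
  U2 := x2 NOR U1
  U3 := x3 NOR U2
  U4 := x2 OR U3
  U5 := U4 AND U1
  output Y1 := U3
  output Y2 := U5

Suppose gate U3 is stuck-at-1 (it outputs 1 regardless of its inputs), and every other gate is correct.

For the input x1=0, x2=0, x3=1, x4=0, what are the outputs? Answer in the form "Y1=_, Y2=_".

Propagate with U3 forced: U1=0, U2=1, U3=1 [stuck-at-1], U4=1, U5=0.
So the outputs are Y1=1, Y2=0. (Without the fault they would be Y1=0, Y2=0.)

Y1=1, Y2=0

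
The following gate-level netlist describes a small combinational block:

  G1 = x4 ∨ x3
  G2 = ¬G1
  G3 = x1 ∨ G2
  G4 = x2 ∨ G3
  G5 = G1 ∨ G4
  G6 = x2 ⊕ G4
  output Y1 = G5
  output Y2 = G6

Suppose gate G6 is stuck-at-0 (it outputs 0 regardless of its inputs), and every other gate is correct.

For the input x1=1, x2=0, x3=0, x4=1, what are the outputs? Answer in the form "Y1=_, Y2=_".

Y1=1, Y2=0

Propagate with G6 forced: G1=1, G2=0, G3=1, G4=1, G5=1, G6=0 [stuck-at-0].
So the outputs are Y1=1, Y2=0. (Without the fault they would be Y1=1, Y2=1.)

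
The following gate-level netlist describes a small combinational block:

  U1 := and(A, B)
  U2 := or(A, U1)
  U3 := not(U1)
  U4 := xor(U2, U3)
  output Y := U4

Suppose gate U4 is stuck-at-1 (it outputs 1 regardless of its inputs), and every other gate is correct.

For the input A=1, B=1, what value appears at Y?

1

Propagate with U4 forced: U1=1, U2=1, U3=0, U4=1 [stuck-at-1].
So Y = 1. (Same as the fault-free value — the fault is masked on this input.)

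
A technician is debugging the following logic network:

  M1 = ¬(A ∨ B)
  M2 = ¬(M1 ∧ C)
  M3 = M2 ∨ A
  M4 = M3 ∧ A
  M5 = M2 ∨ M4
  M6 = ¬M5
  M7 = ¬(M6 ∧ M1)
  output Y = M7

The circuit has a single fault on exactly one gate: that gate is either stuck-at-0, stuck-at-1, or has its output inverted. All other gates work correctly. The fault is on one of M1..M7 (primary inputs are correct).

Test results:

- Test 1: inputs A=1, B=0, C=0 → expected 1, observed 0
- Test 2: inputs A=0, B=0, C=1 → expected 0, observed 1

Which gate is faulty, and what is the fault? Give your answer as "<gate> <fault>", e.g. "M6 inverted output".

Fault-free values for test 1 (A=1, B=0, C=0): M1=0, M2=1, M3=1, M4=1, M5=1, M6=0, M7=1, giving Y=1. Observed 0.
Test 1: faults giving observed 0 are {M7 stuck-at-0, M7 inverted output}.
Test 2 (A=0, B=0, C=1): fault-free M1=1, M2=0, M3=0, M4=0, M5=0, M6=1, M7=0 → 0; observed 1. Eliminates M7 stuck-at-0.
Only M7 inverted output is consistent with every test.

M7 inverted output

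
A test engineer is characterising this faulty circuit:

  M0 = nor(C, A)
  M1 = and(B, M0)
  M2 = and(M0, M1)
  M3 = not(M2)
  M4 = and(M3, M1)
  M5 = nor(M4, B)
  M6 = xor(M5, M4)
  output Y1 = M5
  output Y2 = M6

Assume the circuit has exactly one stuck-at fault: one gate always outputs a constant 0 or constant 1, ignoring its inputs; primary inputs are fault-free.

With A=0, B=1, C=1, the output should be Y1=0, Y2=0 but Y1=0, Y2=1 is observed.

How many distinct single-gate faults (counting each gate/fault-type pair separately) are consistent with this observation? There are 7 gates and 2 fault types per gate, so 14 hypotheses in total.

3

Fault-free: M0=0, M1=0, M2=0, M3=1, M4=0, M5=0, M6=0 → Y1=0, Y2=0. Observed Y1=0, Y2=1.
  M0 stuck-at-0: output Y1=0, Y2=0 ✗
  M0 stuck-at-1: output Y1=0, Y2=0 ✗
  M1 stuck-at-0: output Y1=0, Y2=0 ✗
  M1 stuck-at-1: output Y1=0, Y2=1 ✓
  M2 stuck-at-0: output Y1=0, Y2=0 ✗
  M2 stuck-at-1: output Y1=0, Y2=0 ✗
  M3 stuck-at-0: output Y1=0, Y2=0 ✗
  M3 stuck-at-1: output Y1=0, Y2=0 ✗
  M4 stuck-at-0: output Y1=0, Y2=0 ✗
  M4 stuck-at-1: output Y1=0, Y2=1 ✓
  M5 stuck-at-0: output Y1=0, Y2=0 ✗
  M5 stuck-at-1: output Y1=1, Y2=1 ✗
  M6 stuck-at-0: output Y1=0, Y2=0 ✗
  M6 stuck-at-1: output Y1=0, Y2=1 ✓
Consistent faults: {M1 stuck-at-1, M4 stuck-at-1, M6 stuck-at-1} — 3 in all.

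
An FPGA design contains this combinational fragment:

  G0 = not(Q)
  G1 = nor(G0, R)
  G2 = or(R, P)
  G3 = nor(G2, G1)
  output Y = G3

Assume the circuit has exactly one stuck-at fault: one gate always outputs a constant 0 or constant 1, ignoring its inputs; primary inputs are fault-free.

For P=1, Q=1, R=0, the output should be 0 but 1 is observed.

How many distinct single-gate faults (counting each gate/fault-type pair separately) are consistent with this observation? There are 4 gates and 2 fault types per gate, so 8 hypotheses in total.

1

Fault-free: G0=0, G1=1, G2=1, G3=0 → 0. Observed 1.
  G0 stuck-at-0: output 0 ✗
  G0 stuck-at-1: output 0 ✗
  G1 stuck-at-0: output 0 ✗
  G1 stuck-at-1: output 0 ✗
  G2 stuck-at-0: output 0 ✗
  G2 stuck-at-1: output 0 ✗
  G3 stuck-at-0: output 0 ✗
  G3 stuck-at-1: output 1 ✓
Consistent faults: {G3 stuck-at-1} — 1 in all.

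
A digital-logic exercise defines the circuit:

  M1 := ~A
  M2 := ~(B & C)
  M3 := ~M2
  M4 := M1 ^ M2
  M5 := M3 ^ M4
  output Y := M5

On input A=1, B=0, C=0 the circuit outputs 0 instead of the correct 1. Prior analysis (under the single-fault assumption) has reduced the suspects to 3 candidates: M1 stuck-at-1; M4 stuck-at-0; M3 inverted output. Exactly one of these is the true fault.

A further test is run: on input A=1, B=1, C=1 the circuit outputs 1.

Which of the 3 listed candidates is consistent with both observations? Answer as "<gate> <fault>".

M4 stuck-at-0

Evaluate each candidate on input A=1, B=1, C=1:
  M1 stuck-at-1: M1=1 [stuck-at-1], M2=0, M3=1, M4=1, M5=0 → 0 — eliminated
  M4 stuck-at-0: M1=0, M2=0, M3=1, M4=0 [stuck-at-0], M5=1 → 1 — matches
  M3 inverted output: M1=0, M2=0, M3=0 [inverted output], M4=0, M5=0 → 0 — eliminated
Only M4 stuck-at-0 reproduces the observed 1.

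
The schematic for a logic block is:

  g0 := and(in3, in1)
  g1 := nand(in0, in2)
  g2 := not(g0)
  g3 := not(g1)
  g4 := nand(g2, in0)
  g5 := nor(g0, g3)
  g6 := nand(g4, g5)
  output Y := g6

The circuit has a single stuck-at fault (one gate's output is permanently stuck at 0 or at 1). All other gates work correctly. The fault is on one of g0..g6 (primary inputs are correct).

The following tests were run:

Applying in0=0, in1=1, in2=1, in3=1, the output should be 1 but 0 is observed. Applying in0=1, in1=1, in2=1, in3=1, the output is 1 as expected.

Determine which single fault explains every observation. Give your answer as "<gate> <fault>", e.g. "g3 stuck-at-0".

g0 stuck-at-0

Fault-free values for test 1 (in0=0, in1=1, in2=1, in3=1): g0=1, g1=1, g2=0, g3=0, g4=1, g5=0, g6=1, giving Y=1. Observed 0.
Test 1: faults giving observed 0 are {g0 stuck-at-0, g5 stuck-at-1, g6 stuck-at-0}.
Test 2 (in0=1, in1=1, in2=1, in3=1): fault-free g0=1, g1=0, g2=0, g3=1, g4=1, g5=0, g6=1 → 1; observed 1. Eliminates g5 stuck-at-1, g6 stuck-at-0.
Only g0 stuck-at-0 is consistent with every test.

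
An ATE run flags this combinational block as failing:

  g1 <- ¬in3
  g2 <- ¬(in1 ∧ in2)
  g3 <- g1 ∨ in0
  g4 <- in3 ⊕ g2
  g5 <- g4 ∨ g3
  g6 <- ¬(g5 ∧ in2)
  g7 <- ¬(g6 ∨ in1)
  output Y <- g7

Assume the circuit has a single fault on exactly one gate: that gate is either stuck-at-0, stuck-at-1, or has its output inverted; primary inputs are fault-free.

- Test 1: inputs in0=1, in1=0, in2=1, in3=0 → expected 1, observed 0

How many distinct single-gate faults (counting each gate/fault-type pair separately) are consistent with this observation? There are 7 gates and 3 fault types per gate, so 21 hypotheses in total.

Fault-free: g1=1, g2=1, g3=1, g4=1, g5=1, g6=0, g7=1 → 1. Observed 0.
  g1: none of the 3 fault types match ✗
  g2: none of the 3 fault types match ✗
  g3: none of the 3 fault types match ✗
  g4: none of the 3 fault types match ✗
  g5: stuck-at-0, inverted output ✓; others ✗
  g6: stuck-at-1, inverted output ✓; others ✗
  g7: stuck-at-0, inverted output ✓; others ✗
Consistent faults: {g5 stuck-at-0, g5 inverted output, g6 stuck-at-1, g6 inverted output, g7 stuck-at-0, g7 inverted output} — 6 in all.

6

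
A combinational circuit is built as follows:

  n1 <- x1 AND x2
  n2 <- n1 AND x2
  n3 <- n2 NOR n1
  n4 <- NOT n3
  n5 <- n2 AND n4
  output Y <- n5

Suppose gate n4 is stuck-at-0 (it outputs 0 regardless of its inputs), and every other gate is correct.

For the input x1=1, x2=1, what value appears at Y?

0

Propagate with n4 forced: n1=1, n2=1, n3=0, n4=0 [stuck-at-0], n5=0.
So Y = 0. (Without the fault it would be 1.)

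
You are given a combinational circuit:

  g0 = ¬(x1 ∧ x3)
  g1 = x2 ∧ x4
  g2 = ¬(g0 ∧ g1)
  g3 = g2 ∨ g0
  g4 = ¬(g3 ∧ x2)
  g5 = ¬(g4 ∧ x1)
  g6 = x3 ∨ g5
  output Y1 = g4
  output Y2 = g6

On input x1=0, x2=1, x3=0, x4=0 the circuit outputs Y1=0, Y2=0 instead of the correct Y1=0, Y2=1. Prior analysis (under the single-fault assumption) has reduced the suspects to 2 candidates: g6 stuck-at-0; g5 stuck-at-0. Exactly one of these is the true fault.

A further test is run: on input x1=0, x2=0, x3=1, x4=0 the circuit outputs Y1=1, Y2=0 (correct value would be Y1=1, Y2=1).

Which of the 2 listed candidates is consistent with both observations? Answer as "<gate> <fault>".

Evaluate each candidate on input x1=0, x2=0, x3=1, x4=0:
  g6 stuck-at-0: g0=1, g1=0, g2=1, g3=1, g4=1, g5=1, g6=0 [stuck-at-0] → Y1=1, Y2=0 — matches
  g5 stuck-at-0: g0=1, g1=0, g2=1, g3=1, g4=1, g5=0 [stuck-at-0], g6=1 → Y1=1, Y2=1 — eliminated
Only g6 stuck-at-0 reproduces the observed Y1=1, Y2=0.

g6 stuck-at-0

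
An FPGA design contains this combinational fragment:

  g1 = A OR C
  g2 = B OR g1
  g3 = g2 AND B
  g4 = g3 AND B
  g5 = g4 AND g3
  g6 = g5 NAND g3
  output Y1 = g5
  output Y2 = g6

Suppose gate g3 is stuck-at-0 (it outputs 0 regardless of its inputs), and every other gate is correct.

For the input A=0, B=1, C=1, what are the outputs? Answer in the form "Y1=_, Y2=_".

Y1=0, Y2=1

Propagate with g3 forced: g1=1, g2=1, g3=0 [stuck-at-0], g4=0, g5=0, g6=1.
So the outputs are Y1=0, Y2=1. (Without the fault they would be Y1=1, Y2=0.)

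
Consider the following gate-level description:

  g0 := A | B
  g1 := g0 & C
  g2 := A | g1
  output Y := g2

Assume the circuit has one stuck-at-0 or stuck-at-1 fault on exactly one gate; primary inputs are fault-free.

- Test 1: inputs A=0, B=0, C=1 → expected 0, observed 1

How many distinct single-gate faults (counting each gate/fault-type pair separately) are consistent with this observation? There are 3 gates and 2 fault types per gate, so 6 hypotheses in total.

Fault-free: g0=0, g1=0, g2=0 → 0. Observed 1.
  g0 stuck-at-0: output 0 ✗
  g0 stuck-at-1: output 1 ✓
  g1 stuck-at-0: output 0 ✗
  g1 stuck-at-1: output 1 ✓
  g2 stuck-at-0: output 0 ✗
  g2 stuck-at-1: output 1 ✓
Consistent faults: {g0 stuck-at-1, g1 stuck-at-1, g2 stuck-at-1} — 3 in all.

3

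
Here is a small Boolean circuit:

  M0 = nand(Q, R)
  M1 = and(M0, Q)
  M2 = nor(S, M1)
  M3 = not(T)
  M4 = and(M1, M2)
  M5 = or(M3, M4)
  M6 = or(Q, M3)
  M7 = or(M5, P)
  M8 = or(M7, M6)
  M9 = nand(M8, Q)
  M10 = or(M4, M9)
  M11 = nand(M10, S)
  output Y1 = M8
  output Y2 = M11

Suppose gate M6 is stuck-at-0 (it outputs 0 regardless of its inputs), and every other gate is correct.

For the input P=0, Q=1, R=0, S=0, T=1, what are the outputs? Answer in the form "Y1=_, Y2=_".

Propagate with M6 forced: M0=1, M1=1, M2=0, M3=0, M4=0, M5=0, M6=0 [stuck-at-0], M7=0, M8=0, M9=1, M10=1, M11=1.
So the outputs are Y1=0, Y2=1. (Without the fault they would be Y1=1, Y2=1.)

Y1=0, Y2=1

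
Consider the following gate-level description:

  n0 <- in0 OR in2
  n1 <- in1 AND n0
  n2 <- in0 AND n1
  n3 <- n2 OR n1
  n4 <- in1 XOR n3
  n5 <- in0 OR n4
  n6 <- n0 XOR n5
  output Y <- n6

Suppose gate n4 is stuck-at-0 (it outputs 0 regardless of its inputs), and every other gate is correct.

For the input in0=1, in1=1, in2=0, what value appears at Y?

0

Propagate with n4 forced: n0=1, n1=1, n2=1, n3=1, n4=0 [stuck-at-0], n5=1, n6=0.
So Y = 0. (Same as the fault-free value — the fault is masked on this input.)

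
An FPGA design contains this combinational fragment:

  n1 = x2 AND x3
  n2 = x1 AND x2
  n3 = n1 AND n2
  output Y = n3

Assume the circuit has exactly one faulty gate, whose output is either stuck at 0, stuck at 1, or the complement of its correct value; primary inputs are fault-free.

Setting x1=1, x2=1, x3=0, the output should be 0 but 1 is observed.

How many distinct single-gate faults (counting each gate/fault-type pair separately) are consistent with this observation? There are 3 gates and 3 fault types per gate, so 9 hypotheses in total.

Fault-free: n1=0, n2=1, n3=0 → 0. Observed 1.
  n1 stuck-at-0: output 0 ✗
  n1 stuck-at-1: output 1 ✓
  n1 inverted output: output 1 ✓
  n2 stuck-at-0: output 0 ✗
  n2 stuck-at-1: output 0 ✗
  n2 inverted output: output 0 ✗
  n3 stuck-at-0: output 0 ✗
  n3 stuck-at-1: output 1 ✓
  n3 inverted output: output 1 ✓
Consistent faults: {n1 stuck-at-1, n1 inverted output, n3 stuck-at-1, n3 inverted output} — 4 in all.

4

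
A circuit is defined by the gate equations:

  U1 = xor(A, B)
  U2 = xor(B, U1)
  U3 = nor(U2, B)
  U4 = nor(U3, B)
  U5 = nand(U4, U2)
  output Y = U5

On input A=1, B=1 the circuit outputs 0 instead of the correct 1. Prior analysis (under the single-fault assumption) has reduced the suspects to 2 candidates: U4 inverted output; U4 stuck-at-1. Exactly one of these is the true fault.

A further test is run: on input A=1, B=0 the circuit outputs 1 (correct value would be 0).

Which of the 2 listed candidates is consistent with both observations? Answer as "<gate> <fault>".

Evaluate each candidate on input A=1, B=0:
  U4 inverted output: U1=1, U2=1, U3=0, U4=0 [inverted output], U5=1 → 1 — matches
  U4 stuck-at-1: U1=1, U2=1, U3=0, U4=1 [stuck-at-1], U5=0 → 0 — eliminated
Only U4 inverted output reproduces the observed 1.

U4 inverted output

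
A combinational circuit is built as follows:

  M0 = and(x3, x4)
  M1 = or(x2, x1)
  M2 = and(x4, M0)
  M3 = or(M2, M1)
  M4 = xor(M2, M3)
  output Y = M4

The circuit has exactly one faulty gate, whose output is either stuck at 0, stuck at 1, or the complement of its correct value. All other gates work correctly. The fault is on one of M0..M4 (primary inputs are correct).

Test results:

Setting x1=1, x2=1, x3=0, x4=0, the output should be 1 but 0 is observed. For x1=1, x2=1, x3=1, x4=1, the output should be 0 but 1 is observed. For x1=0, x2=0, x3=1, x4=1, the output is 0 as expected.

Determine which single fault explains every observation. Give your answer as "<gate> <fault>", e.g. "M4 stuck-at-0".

Fault-free values for test 1 (x1=1, x2=1, x3=0, x4=0): M0=0, M1=1, M2=0, M3=1, M4=1, giving Y=1. Observed 0.
Test 1: faults giving observed 0 are {M1 stuck-at-0, M1 inverted output, M2 stuck-at-1, M2 inverted output, M3 stuck-at-0, M3 inverted output, M4 stuck-at-0, M4 inverted output}.
Test 2 (x1=1, x2=1, x3=1, x4=1): fault-free M0=1, M1=1, M2=1, M3=1, M4=0 → 0; observed 1. Eliminates M1 stuck-at-0, M1 inverted output, M2 stuck-at-1, M4 stuck-at-0.
Test 3 (x1=0, x2=0, x3=1, x4=1): fault-free M0=1, M1=0, M2=1, M3=1, M4=0 → 0; observed 0. Eliminates M3 stuck-at-0, M3 inverted output, M4 inverted output.
Only M2 inverted output is consistent with every test.

M2 inverted output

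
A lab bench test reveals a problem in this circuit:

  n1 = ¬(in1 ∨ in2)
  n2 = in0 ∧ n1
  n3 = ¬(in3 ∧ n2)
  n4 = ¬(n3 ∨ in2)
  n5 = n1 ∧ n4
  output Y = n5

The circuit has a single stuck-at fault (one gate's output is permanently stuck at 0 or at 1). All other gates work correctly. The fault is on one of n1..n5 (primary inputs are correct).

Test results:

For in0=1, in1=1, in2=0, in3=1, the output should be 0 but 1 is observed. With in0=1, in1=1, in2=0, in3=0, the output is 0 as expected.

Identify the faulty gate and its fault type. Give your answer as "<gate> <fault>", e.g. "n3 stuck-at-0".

n1 stuck-at-1

Fault-free values for test 1 (in0=1, in1=1, in2=0, in3=1): n1=0, n2=0, n3=1, n4=0, n5=0, giving Y=0. Observed 1.
Test 1: faults giving observed 1 are {n1 stuck-at-1, n5 stuck-at-1}.
Test 2 (in0=1, in1=1, in2=0, in3=0): fault-free n1=0, n2=0, n3=1, n4=0, n5=0 → 0; observed 0. Eliminates n5 stuck-at-1.
Only n1 stuck-at-1 is consistent with every test.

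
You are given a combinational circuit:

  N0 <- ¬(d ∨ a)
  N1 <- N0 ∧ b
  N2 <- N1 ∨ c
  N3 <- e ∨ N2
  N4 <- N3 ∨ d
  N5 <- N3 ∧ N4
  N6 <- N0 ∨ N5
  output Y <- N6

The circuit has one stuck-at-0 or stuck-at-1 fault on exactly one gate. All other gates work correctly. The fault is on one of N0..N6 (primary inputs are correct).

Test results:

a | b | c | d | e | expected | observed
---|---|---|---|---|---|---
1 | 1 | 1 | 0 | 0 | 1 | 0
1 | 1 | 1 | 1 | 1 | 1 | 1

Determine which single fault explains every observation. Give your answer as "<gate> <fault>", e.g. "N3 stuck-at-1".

N2 stuck-at-0

Fault-free values for test 1 (a=1, b=1, c=1, d=0, e=0): N0=0, N1=0, N2=1, N3=1, N4=1, N5=1, N6=1, giving Y=1. Observed 0.
Test 1: faults giving observed 0 are {N2 stuck-at-0, N3 stuck-at-0, N4 stuck-at-0, N5 stuck-at-0, N6 stuck-at-0}.
Test 2 (a=1, b=1, c=1, d=1, e=1): fault-free N0=0, N1=0, N2=1, N3=1, N4=1, N5=1, N6=1 → 1; observed 1. Eliminates N3 stuck-at-0, N4 stuck-at-0, N5 stuck-at-0, N6 stuck-at-0.
Only N2 stuck-at-0 is consistent with every test.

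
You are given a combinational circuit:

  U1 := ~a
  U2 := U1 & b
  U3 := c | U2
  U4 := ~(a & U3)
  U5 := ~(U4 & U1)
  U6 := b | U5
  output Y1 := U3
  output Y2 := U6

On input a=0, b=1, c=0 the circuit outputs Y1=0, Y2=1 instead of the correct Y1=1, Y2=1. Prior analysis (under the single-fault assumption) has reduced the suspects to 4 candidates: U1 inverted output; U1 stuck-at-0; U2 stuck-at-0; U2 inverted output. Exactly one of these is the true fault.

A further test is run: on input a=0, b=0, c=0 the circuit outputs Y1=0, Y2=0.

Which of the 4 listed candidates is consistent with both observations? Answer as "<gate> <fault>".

U2 stuck-at-0

Evaluate each candidate on input a=0, b=0, c=0:
  U1 inverted output: U1=0 [inverted output], U2=0, U3=0, U4=1, U5=1, U6=1 → Y1=0, Y2=1 — eliminated
  U1 stuck-at-0: U1=0 [stuck-at-0], U2=0, U3=0, U4=1, U5=1, U6=1 → Y1=0, Y2=1 — eliminated
  U2 stuck-at-0: U1=1, U2=0 [stuck-at-0], U3=0, U4=1, U5=0, U6=0 → Y1=0, Y2=0 — matches
  U2 inverted output: U1=1, U2=1 [inverted output], U3=1, U4=1, U5=0, U6=0 → Y1=1, Y2=0 — eliminated
Only U2 stuck-at-0 reproduces the observed Y1=0, Y2=0.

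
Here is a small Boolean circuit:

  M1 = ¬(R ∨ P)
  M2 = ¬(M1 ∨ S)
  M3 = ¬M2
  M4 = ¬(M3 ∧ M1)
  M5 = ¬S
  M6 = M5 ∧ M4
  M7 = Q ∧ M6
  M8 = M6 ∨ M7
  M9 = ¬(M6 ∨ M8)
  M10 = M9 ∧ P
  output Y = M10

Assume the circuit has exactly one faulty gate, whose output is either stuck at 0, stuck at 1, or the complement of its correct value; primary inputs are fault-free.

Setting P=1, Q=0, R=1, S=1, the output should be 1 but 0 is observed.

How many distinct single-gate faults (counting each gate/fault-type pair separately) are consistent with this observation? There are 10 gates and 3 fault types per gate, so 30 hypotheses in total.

Fault-free: M1=0, M2=0, M3=1, M4=1, M5=0, M6=0, M7=0, M8=0, M9=1, M10=1 → 1. Observed 0.
  M1: none of the 3 fault types match ✗
  M2: none of the 3 fault types match ✗
  M3: none of the 3 fault types match ✗
  M4: none of the 3 fault types match ✗
  M5: stuck-at-1, inverted output ✓; others ✗
  M6: stuck-at-1, inverted output ✓; others ✗
  M7: stuck-at-1, inverted output ✓; others ✗
  M8: stuck-at-1, inverted output ✓; others ✗
  M9: stuck-at-0, inverted output ✓; others ✗
  M10: stuck-at-0, inverted output ✓; others ✗
Consistent faults: {M5 stuck-at-1, M5 inverted output, M6 stuck-at-1, M6 inverted output, M7 stuck-at-1, M7 inverted output, M8 stuck-at-1, M8 inverted output, M9 stuck-at-0, M9 inverted output, M10 stuck-at-0, M10 inverted output} — 12 in all.

12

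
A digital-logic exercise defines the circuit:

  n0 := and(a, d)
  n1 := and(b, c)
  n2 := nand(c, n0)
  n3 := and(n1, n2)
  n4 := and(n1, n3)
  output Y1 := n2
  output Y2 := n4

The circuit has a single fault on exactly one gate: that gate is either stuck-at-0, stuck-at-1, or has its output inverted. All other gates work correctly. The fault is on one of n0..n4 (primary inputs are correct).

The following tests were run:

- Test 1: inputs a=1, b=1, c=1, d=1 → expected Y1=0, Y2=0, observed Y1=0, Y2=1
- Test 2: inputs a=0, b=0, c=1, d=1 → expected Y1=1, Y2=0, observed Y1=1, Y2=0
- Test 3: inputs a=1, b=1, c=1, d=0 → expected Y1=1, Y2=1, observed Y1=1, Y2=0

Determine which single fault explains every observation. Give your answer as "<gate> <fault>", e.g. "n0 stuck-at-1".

Fault-free values for test 1 (a=1, b=1, c=1, d=1): n0=1, n1=1, n2=0, n3=0, n4=0, giving Y1=0, Y2=0. Observed Y1=0, Y2=1.
Test 1: faults giving observed Y1=0, Y2=1 are {n3 stuck-at-1, n3 inverted output, n4 stuck-at-1, n4 inverted output}.
Test 2 (a=0, b=0, c=1, d=1): fault-free n0=0, n1=0, n2=1, n3=0, n4=0 → Y1=1, Y2=0; observed Y1=1, Y2=0. Eliminates n4 stuck-at-1, n4 inverted output.
Test 3 (a=1, b=1, c=1, d=0): fault-free n0=0, n1=1, n2=1, n3=1, n4=1 → Y1=1, Y2=1; observed Y1=1, Y2=0. Eliminates n3 stuck-at-1.
Only n3 inverted output is consistent with every test.

n3 inverted output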